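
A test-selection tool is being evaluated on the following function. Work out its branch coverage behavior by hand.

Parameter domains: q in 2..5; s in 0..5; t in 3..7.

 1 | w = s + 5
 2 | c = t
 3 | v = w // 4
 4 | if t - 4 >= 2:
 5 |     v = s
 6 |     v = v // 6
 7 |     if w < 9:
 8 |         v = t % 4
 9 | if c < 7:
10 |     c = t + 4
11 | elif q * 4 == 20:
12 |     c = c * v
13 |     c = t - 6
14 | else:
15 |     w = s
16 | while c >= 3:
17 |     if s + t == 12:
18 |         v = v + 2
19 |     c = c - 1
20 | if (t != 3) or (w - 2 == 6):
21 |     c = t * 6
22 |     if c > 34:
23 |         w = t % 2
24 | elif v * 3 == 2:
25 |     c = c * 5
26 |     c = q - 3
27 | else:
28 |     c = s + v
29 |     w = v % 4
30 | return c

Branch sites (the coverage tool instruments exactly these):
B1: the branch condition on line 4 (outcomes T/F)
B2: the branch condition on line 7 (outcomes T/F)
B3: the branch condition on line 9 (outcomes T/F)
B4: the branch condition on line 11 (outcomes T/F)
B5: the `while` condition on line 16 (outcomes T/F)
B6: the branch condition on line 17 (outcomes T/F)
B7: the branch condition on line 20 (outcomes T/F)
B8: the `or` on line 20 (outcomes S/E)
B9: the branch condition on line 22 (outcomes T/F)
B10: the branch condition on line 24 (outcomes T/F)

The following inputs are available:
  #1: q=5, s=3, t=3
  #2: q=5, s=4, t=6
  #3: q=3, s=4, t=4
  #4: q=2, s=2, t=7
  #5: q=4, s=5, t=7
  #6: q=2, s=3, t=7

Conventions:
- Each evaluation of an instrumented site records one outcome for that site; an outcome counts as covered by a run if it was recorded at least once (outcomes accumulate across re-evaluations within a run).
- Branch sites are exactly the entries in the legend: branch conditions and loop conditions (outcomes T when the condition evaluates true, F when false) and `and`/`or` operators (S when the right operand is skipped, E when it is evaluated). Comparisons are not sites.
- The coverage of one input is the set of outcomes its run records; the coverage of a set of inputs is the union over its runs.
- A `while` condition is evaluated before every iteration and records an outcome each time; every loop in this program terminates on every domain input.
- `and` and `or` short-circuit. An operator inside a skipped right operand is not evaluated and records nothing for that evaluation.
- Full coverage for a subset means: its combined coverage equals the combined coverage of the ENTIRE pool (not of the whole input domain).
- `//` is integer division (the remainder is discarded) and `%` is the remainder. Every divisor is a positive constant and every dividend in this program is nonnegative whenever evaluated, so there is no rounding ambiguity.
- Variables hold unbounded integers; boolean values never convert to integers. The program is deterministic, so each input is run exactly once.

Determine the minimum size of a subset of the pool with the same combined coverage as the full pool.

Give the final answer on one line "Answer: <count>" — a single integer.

#1 (q=5, s=3, t=3) -> B1->F, B3->T, B5->T, B6->F, B5->T, B6->F, B5->T, B6->F, B5->T, B6->F, B5->T, B6->F, B5->F, B8->E, ...; covered: B1=F, B3=T, B5=T, B5=F, B6=F, B7=T, B8=E, B9=F
#2 (q=5, s=4, t=6) -> B1->T, B2->F, B3->T, B5->T, B6->F, B5->T, B6->F, B5->T, B6->F, B5->T, B6->F, B5->T, B6->F, B5->T, ...; covered: B1=T, B2=F, B3=T, B5=T, B5=F, B6=F, B7=T, B8=S, B9=T
#3 (q=3, s=4, t=4) -> B1->F, B3->T, B5->T, B6->F, B5->T, B6->F, B5->T, B6->F, B5->T, B6->F, B5->T, B6->F, B5->T, B6->F, ...; covered: B1=F, B3=T, B5=T, B5=F, B6=F, B7=T, B8=S, B9=F
#4 (q=2, s=2, t=7) -> B1->T, B2->T, B3->F, B4->F, B5->T, B6->F, B5->T, B6->F, B5->T, B6->F, B5->T, B6->F, B5->T, B6->F, ...; covered: B1=T, B2=T, B3=F, B4=F, B5=T, B5=F, B6=F, B7=T, B8=S, B9=T
#5 (q=4, s=5, t=7) -> B1->T, B2->F, B3->F, B4->F, B5->T, B6->T, B5->T, B6->T, B5->T, B6->T, B5->T, B6->T, B5->T, B6->T, ...; covered: B1=T, B2=F, B3=F, B4=F, B5=T, B5=F, B6=T, B7=T, B8=S, B9=T
#6 (q=2, s=3, t=7) -> B1->T, B2->T, B3->F, B4->F, B5->T, B6->F, B5->T, B6->F, B5->T, B6->F, B5->T, B6->F, B5->T, B6->F, ...; covered: B1=T, B2=T, B3=F, B4=F, B5=T, B5=F, B6=F, B7=T, B8=S, B9=T
the full pool covers 16 outcomes: B1=T, B1=F, B2=T, B2=F, B3=T, B3=F, B4=F, B5=T, B5=F, B6=T, B6=F, B7=T, B8=S, B8=E, B9=T, B9=F
size 1 is not enough: best union over all size-1 subsets is 10/16
size 2 is not enough: best union over all size-2 subsets is 15/16
at size 3, {1, 4, 5} reaches all 16 outcomes; every lexicographically earlier size-3 subset fails

Answer: 3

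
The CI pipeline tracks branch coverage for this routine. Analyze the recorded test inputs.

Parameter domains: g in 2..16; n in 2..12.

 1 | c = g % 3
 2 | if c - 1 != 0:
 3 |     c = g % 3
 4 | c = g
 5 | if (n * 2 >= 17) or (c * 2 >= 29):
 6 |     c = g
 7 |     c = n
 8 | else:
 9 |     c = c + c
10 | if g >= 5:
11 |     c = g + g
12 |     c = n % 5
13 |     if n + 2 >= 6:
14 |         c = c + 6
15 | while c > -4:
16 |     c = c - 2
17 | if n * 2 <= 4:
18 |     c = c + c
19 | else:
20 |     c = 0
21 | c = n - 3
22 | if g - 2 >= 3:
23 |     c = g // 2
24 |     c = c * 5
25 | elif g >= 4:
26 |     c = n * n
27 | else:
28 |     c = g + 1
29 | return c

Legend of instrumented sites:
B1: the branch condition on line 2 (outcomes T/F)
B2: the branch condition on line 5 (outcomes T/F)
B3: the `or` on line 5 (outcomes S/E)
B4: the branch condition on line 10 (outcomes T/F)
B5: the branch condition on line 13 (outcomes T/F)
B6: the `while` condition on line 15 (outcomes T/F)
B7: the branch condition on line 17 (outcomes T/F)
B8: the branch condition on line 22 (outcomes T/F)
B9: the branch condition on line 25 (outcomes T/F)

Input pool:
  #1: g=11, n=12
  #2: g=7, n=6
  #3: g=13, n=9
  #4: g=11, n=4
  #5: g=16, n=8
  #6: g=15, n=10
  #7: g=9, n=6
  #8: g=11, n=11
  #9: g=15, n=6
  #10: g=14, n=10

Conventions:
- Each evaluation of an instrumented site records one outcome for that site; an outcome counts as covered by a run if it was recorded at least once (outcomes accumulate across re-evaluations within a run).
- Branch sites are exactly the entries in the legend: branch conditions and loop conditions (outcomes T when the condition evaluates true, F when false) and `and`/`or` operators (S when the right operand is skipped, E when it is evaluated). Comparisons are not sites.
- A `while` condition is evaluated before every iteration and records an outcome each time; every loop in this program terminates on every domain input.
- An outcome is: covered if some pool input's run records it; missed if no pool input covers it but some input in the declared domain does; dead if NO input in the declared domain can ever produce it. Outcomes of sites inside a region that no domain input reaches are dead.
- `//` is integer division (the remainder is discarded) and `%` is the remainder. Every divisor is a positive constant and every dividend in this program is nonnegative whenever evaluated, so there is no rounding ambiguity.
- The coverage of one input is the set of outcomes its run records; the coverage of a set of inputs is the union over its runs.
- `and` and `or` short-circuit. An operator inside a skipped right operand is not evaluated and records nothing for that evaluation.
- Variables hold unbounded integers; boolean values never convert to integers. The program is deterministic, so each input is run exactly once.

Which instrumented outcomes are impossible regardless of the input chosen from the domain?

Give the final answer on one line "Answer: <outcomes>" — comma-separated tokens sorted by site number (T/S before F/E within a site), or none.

sweeping the full domain (165 inputs) for each outcome:
  reachable outcomes have witnesses, e.g. B1=T (e.g. g=2, n=2), B1=F (e.g. g=4, n=2), B2=T (e.g. g=2, n=9), B2=F (e.g. g=2, n=2)

Answer: none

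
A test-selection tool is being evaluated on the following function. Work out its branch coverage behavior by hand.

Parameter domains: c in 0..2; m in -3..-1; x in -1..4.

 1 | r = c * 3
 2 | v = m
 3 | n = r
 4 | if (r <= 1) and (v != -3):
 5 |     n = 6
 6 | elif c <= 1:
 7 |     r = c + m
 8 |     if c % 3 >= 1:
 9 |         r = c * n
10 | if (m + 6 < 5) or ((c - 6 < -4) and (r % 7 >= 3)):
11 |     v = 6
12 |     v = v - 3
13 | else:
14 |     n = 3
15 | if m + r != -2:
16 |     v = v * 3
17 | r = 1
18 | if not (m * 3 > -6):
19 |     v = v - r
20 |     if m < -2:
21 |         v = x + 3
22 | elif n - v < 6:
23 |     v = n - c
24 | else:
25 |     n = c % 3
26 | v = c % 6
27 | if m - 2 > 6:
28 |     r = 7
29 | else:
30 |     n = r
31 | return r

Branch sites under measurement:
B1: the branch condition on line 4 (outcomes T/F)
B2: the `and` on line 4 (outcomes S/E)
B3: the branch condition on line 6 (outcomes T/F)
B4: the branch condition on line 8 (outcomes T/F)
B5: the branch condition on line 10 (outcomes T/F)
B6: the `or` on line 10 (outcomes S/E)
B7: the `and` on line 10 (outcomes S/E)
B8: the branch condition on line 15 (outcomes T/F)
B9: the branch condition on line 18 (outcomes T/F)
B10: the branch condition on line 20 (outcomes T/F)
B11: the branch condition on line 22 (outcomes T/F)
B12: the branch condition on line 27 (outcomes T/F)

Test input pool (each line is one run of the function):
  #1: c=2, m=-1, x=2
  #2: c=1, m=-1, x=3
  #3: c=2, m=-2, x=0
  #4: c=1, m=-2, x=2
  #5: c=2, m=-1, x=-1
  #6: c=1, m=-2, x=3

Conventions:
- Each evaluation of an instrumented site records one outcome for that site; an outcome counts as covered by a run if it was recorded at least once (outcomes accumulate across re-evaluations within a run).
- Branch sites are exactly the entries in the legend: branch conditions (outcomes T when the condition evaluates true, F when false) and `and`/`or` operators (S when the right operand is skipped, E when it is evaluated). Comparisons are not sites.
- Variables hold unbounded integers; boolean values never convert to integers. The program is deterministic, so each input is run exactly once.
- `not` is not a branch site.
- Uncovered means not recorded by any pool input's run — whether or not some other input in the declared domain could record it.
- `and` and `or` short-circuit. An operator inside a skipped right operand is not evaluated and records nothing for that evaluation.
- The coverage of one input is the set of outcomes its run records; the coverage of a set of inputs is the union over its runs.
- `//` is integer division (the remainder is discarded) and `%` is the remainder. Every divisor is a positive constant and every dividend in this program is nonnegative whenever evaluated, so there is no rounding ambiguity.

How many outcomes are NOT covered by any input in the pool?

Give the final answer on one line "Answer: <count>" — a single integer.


#1 (c=2, m=-1, x=2) -> covered: B1=F, B2=S, B3=F, B5=F, B6=E, B7=S, B8=T, B9=F, B11=F, B12=F
#2 (c=1, m=-1, x=3) -> covered: B1=F, B2=S, B3=T, B4=T, B5=T, B6=E, B7=E, B8=T, B9=F, B11=T, B12=F
#3 (c=2, m=-2, x=0) -> covered: B1=F, B2=S, B3=F, B5=T, B6=S, B8=T, B9=T, B10=F, B12=F
#4 (c=1, m=-2, x=2) -> covered: B1=F, B2=S, B3=T, B4=T, B5=T, B6=S, B8=T, B9=T, B10=F, B12=F
#5 (c=2, m=-1, x=-1) -> covered: B1=F, B2=S, B3=F, B5=F, B6=E, B7=S, B8=T, B9=F, B11=F, B12=F
#6 (c=1, m=-2, x=3) -> covered: B1=F, B2=S, B3=T, B4=T, B5=T, B6=S, B8=T, B9=T, B10=F, B12=F
union over the pool: B1=F, B2=S, B3=T, B3=F, B4=T, B5=T, B5=F, B6=S, B6=E, B7=S, B7=E, B8=T, B9=T, B9=F, B10=F, B11=T, B11=F, B12=F
uncovered (6 of 24): B1=T, B2=E, B4=F, B8=F, B10=T, B12=T
Answer: 6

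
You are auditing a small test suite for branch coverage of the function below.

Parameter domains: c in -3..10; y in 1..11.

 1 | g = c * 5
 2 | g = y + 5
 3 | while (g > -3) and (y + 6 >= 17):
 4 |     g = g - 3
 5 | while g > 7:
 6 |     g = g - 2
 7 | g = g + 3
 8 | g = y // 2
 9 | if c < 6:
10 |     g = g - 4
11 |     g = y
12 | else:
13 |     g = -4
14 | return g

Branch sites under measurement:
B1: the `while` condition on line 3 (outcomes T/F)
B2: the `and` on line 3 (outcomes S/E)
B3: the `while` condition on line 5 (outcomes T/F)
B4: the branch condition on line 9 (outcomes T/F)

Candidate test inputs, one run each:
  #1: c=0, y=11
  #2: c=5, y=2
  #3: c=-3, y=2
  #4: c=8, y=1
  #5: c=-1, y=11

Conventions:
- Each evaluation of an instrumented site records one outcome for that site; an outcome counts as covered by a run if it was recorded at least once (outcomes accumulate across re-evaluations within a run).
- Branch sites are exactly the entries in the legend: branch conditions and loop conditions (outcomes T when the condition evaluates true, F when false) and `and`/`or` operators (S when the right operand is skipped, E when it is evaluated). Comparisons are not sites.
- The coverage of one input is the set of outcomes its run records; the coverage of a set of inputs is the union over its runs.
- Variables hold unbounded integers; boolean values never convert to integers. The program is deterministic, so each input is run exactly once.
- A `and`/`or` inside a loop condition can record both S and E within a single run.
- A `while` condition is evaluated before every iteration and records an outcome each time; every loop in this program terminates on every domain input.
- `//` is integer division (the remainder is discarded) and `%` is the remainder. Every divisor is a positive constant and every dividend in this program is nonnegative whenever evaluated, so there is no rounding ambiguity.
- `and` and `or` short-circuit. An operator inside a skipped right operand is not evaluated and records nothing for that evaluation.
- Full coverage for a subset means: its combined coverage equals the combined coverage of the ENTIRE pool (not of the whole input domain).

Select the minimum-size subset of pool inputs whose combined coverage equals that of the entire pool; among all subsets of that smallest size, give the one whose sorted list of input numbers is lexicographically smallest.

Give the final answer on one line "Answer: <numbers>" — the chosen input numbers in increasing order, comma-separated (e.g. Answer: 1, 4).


#1 (c=0, y=11) -> covered: B1=T, B1=F, B2=S, B2=E, B3=F, B4=T
#2 (c=5, y=2) -> covered: B1=F, B2=E, B3=F, B4=T
#3 (c=-3, y=2) -> covered: B1=F, B2=E, B3=F, B4=T
#4 (c=8, y=1) -> covered: B1=F, B2=E, B3=F, B4=F
#5 (c=-1, y=11) -> covered: B1=T, B1=F, B2=S, B2=E, B3=F, B4=T
union over all inputs: B1=T, B1=F, B2=S, B2=E, B3=F, B4=T, B4=F (7 outcomes)
no size-1 subset reaches all 7 outcomes (best union: 6/7)
size 2: inputs {1, 4} cover all 7 outcomes, and no lexicographically smaller subset of this size does
Answer: 1, 4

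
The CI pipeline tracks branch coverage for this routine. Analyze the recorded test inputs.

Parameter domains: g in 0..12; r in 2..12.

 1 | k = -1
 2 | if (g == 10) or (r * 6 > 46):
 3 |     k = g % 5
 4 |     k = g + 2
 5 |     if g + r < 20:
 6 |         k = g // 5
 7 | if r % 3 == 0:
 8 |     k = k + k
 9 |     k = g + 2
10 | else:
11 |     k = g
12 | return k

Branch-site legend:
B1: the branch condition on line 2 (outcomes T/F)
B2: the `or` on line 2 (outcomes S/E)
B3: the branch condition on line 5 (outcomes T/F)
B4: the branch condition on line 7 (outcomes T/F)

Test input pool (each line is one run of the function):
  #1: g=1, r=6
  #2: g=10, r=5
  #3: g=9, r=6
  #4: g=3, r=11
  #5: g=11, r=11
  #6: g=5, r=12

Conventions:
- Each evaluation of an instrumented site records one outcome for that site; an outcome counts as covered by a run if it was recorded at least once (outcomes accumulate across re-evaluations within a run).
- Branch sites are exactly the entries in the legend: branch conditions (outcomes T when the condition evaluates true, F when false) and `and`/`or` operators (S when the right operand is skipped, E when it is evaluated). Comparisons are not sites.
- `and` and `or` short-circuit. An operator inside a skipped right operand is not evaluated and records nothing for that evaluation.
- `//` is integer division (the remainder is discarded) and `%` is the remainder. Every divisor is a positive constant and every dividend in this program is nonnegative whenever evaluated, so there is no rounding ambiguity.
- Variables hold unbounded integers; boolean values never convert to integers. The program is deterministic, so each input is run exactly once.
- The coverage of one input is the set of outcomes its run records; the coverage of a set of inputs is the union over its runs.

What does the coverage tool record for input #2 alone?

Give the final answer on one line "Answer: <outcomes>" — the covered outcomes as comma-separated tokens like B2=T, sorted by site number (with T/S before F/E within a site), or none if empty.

Running input #2 (g=10, r=5), event by event:
  B2->S, B1->T, B3->T, B4->F
collecting distinct outcomes: B1=T, B2=S, B3=T, B4=F

Answer: B1=T, B2=S, B3=T, B4=F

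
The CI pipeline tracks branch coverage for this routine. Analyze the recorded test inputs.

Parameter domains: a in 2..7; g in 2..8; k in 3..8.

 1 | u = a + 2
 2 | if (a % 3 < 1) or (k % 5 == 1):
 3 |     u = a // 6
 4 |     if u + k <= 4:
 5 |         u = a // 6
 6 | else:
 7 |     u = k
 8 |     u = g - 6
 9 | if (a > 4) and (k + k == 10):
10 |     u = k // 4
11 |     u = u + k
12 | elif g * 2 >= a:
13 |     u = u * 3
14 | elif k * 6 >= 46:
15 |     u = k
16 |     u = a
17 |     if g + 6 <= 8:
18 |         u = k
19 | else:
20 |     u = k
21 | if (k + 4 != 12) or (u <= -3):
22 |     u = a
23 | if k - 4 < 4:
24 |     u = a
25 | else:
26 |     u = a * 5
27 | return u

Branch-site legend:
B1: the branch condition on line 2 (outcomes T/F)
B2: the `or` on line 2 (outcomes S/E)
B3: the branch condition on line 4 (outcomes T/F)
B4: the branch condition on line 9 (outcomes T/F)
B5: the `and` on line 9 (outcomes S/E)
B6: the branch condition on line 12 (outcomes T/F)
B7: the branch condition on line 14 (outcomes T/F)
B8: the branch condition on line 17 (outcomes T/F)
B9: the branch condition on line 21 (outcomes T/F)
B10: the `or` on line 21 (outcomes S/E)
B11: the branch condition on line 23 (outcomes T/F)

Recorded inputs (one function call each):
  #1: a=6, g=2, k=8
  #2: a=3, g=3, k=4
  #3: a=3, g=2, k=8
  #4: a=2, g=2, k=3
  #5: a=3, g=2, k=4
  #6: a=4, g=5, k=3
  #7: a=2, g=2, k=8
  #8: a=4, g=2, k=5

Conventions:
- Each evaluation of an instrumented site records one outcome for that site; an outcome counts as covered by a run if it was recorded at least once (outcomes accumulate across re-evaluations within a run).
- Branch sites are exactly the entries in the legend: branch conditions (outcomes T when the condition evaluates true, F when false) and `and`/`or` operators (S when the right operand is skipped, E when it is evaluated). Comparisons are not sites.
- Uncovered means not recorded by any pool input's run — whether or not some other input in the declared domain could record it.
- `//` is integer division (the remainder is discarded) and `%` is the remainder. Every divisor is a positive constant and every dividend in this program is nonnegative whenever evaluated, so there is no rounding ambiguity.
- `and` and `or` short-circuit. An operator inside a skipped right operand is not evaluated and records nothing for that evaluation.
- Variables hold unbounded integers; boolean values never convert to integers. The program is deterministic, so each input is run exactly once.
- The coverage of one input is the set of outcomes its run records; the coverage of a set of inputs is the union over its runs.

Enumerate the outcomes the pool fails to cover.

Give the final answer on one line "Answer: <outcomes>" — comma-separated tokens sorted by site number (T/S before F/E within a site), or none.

input #1, a=6, g=2, k=8: events B2->S, B1->T, B3->F, B5->E, B4->F, B6->F, B7->T, B8->T, B10->E, B9->F, B11->F; outcomes B1=T, B2=S, B3=F, B4=F, B5=E, B6=F, B7=T, B8=T, B9=F, B10=E, B11=F
input #2, a=3, g=3, k=4: events B2->S, B1->T, B3->T, B5->S, B4->F, B6->T, B10->S, B9->T, B11->T; outcomes B1=T, B2=S, B3=T, B4=F, B5=S, B6=T, B9=T, B10=S, B11=T
input #3, a=3, g=2, k=8: events B2->S, B1->T, B3->F, B5->S, B4->F, B6->T, B10->E, B9->F, B11->F; outcomes B1=T, B2=S, B3=F, B4=F, B5=S, B6=T, B9=F, B10=E, B11=F
input #4, a=2, g=2, k=3: events B2->E, B1->F, B5->S, B4->F, B6->T, B10->S, B9->T, B11->T; outcomes B1=F, B2=E, B4=F, B5=S, B6=T, B9=T, B10=S, B11=T
input #5, a=3, g=2, k=4: events B2->S, B1->T, B3->T, B5->S, B4->F, B6->T, B10->S, B9->T, B11->T; outcomes B1=T, B2=S, B3=T, B4=F, B5=S, B6=T, B9=T, B10=S, B11=T
input #6, a=4, g=5, k=3: events B2->E, B1->F, B5->S, B4->F, B6->T, B10->S, B9->T, B11->T; outcomes B1=F, B2=E, B4=F, B5=S, B6=T, B9=T, B10=S, B11=T
input #7, a=2, g=2, k=8: events B2->E, B1->F, B5->S, B4->F, B6->T, B10->E, B9->T, B11->F; outcomes B1=F, B2=E, B4=F, B5=S, B6=T, B9=T, B10=E, B11=F
input #8, a=4, g=2, k=5: events B2->E, B1->F, B5->S, B4->F, B6->T, B10->S, B9->T, B11->T; outcomes B1=F, B2=E, B4=F, B5=S, B6=T, B9=T, B10=S, B11=T
union over the pool: B1=T, B1=F, B2=S, B2=E, B3=T, B3=F, B4=F, B5=S, B5=E, B6=T, B6=F, B7=T, B8=T, B9=T, B9=F, B10=S, B10=E, B11=T, B11=F
uncovered (3 of 22): B4=T, B7=F, B8=F

Answer: B4=T, B7=F, B8=F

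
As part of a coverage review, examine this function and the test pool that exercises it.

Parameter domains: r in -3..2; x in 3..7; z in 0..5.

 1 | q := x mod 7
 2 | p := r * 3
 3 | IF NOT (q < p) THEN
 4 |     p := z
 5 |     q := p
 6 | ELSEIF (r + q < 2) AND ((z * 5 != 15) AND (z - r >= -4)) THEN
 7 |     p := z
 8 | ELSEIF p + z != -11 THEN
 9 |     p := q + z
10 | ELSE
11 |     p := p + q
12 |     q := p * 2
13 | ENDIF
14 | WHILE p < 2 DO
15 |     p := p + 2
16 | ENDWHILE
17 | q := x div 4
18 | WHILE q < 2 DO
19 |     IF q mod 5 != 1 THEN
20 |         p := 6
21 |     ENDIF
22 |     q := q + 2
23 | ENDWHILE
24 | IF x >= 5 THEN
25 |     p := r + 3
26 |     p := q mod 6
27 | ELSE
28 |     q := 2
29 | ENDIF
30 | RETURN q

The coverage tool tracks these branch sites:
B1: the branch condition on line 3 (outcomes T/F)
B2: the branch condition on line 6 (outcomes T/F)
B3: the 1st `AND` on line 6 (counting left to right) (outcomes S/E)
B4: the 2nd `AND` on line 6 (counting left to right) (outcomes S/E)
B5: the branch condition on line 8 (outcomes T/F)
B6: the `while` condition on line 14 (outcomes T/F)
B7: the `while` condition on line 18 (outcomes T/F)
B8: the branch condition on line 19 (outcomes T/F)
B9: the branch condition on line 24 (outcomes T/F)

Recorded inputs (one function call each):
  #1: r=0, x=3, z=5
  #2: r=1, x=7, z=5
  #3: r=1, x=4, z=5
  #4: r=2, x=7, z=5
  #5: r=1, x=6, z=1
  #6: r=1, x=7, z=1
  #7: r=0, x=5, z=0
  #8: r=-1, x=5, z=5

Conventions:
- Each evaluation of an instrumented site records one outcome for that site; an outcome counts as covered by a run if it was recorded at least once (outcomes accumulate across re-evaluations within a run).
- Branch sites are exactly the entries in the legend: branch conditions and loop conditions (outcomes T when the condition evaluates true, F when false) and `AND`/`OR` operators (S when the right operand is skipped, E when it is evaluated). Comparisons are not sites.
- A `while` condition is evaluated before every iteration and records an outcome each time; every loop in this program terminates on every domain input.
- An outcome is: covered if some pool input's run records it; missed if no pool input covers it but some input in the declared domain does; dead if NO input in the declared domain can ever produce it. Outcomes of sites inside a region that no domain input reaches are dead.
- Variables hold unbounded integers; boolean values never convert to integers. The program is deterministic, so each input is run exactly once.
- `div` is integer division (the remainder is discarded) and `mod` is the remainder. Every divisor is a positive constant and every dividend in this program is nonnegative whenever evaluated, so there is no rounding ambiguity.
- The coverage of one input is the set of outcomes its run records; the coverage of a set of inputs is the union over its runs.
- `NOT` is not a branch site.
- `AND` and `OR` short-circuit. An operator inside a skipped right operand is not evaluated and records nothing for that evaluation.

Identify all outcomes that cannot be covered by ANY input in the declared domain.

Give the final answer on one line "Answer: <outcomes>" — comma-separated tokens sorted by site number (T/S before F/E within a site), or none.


checking every outcome against all 180 domain inputs:
  B5=F: unreachable across the whole domain -> dead
  reachable outcomes have witnesses, e.g. B1=T (e.g. r=-3, x=3, z=0), B1=F (e.g. r=1, x=7, z=0), B2=T (e.g. r=1, x=7, z=0), B2=F (e.g. r=1, x=7, z=3)
Answer: B5=F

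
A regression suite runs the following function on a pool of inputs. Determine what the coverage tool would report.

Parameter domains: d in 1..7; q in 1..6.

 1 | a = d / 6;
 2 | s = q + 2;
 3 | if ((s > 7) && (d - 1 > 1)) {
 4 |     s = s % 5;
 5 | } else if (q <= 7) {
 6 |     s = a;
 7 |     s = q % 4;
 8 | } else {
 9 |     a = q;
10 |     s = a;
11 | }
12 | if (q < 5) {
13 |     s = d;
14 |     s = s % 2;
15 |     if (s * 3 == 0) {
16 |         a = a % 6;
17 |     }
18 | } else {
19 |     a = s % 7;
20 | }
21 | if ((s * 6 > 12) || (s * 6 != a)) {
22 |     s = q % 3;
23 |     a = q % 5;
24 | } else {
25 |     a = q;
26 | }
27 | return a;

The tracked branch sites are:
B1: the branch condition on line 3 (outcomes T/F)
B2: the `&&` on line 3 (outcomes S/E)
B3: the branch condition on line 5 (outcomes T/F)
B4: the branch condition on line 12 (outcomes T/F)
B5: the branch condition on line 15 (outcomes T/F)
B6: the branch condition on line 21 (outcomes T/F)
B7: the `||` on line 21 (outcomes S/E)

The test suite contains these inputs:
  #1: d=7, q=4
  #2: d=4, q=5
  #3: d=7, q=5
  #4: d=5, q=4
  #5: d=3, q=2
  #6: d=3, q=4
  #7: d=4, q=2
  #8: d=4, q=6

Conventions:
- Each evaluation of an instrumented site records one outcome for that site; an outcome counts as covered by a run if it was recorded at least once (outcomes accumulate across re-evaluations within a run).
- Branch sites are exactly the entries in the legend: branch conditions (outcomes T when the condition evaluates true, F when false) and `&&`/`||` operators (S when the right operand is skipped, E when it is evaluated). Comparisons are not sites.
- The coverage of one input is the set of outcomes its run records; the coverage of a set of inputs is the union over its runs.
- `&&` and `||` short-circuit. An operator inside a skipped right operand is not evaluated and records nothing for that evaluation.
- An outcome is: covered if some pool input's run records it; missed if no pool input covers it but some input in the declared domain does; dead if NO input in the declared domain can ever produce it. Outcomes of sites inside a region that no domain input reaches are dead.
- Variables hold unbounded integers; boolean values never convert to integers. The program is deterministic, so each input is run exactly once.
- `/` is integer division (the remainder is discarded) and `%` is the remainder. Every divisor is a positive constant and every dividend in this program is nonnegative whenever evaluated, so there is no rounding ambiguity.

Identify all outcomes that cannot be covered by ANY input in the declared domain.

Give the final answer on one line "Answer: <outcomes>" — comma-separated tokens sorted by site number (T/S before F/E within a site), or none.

exhaustive pass over the 42-input domain:
  B3=F: unreachable across the whole domain -> dead
  reachable outcomes have witnesses, e.g. B1=T (e.g. d=3, q=6), B1=F (e.g. d=1, q=1), B2=S (e.g. d=1, q=1), B2=E (e.g. d=1, q=6)

Answer: B3=F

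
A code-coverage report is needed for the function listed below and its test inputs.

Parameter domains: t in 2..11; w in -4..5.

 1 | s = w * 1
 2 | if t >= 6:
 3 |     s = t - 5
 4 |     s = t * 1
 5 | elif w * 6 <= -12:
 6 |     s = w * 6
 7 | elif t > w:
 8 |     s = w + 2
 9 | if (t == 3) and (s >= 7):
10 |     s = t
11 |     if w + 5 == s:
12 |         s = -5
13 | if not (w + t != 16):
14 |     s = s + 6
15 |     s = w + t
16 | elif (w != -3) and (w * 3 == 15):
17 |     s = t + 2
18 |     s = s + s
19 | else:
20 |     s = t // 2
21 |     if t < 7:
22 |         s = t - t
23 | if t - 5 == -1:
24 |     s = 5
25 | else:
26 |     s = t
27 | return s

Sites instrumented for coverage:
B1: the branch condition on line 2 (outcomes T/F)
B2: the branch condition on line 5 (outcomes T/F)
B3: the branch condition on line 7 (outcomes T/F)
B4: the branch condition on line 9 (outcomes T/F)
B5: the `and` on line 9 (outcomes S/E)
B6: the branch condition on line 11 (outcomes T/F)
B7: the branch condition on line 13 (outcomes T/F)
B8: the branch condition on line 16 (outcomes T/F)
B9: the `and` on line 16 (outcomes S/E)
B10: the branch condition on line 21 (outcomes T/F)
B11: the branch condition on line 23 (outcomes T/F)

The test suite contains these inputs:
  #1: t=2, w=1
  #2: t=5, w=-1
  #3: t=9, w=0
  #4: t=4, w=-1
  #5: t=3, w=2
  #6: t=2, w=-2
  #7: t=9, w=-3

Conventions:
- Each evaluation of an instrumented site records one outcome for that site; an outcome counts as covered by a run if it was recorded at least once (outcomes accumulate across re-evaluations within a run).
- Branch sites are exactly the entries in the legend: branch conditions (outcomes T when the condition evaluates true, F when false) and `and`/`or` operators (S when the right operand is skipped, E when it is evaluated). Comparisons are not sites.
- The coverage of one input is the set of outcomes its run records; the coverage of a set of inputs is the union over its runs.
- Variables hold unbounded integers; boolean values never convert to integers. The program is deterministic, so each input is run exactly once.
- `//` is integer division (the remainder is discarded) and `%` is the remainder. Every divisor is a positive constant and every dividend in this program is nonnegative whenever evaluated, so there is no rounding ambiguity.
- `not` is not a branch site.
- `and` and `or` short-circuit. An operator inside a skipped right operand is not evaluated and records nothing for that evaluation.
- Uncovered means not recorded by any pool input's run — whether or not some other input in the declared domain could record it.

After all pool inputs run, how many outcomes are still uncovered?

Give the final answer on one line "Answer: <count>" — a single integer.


input #1 (t=2, w=1): covers B1=F, B2=F, B3=T, B4=F, B5=S, B7=F, B8=F, B9=E, B10=T, B11=F
input #2 (t=5, w=-1): covers B1=F, B2=F, B3=T, B4=F, B5=S, B7=F, B8=F, B9=E, B10=T, B11=F
input #3 (t=9, w=0): covers B1=T, B4=F, B5=S, B7=F, B8=F, B9=E, B10=F, B11=F
input #4 (t=4, w=-1): covers B1=F, B2=F, B3=T, B4=F, B5=S, B7=F, B8=F, B9=E, B10=T, B11=T
input #5 (t=3, w=2): covers B1=F, B2=F, B3=T, B4=F, B5=E, B7=F, B8=F, B9=E, B10=T, B11=F
input #6 (t=2, w=-2): covers B1=F, B2=T, B4=F, B5=S, B7=F, B8=F, B9=E, B10=T, B11=F
input #7 (t=9, w=-3): covers B1=T, B4=F, B5=S, B7=F, B8=F, B9=S, B10=F, B11=F
union over the pool: B1=T, B1=F, B2=T, B2=F, B3=T, B4=F, B5=S, B5=E, B7=F, B8=F, B9=S, B9=E, B10=T, B10=F, B11=T, B11=F
uncovered (6 of 22): B3=F, B4=T, B6=T, B6=F, B7=T, B8=T
Answer: 6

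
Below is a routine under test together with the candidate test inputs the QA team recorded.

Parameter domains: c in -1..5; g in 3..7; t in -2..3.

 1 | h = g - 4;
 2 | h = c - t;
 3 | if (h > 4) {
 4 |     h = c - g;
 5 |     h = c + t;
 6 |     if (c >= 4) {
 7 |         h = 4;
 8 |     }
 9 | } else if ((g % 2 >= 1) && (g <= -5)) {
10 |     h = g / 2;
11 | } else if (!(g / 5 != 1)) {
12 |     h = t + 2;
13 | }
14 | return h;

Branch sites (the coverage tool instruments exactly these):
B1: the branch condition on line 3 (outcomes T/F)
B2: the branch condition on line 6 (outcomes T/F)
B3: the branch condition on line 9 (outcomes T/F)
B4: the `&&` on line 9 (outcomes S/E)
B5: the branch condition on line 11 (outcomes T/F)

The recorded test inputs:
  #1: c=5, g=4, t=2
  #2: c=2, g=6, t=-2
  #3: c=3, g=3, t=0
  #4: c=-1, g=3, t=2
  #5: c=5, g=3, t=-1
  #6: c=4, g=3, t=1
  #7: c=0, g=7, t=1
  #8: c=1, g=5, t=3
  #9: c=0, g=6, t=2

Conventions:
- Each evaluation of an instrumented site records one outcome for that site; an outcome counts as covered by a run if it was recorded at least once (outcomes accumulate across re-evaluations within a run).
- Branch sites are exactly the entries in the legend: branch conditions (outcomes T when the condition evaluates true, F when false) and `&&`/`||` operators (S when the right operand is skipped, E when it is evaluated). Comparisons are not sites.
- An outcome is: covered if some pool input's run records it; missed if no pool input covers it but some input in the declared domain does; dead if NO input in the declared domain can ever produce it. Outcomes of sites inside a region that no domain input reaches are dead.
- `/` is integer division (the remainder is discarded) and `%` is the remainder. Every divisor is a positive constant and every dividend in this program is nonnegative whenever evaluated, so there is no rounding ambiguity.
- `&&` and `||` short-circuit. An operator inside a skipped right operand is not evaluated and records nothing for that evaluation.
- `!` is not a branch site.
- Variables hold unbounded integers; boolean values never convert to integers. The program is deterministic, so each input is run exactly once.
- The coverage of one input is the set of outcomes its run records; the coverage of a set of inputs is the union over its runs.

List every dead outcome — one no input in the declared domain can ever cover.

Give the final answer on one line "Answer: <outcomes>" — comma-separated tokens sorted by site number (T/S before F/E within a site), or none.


running all 210 domain inputs and tallying outcomes:
  B3=T: never recorded by any domain input -> dead
  reachable outcomes have witnesses, e.g. B1=T (e.g. c=3, g=3, t=-2), B1=F (e.g. c=-1, g=3, t=-2), B2=T (e.g. c=4, g=3, t=-2), B2=F (e.g. c=3, g=3, t=-2)
Answer: B3=T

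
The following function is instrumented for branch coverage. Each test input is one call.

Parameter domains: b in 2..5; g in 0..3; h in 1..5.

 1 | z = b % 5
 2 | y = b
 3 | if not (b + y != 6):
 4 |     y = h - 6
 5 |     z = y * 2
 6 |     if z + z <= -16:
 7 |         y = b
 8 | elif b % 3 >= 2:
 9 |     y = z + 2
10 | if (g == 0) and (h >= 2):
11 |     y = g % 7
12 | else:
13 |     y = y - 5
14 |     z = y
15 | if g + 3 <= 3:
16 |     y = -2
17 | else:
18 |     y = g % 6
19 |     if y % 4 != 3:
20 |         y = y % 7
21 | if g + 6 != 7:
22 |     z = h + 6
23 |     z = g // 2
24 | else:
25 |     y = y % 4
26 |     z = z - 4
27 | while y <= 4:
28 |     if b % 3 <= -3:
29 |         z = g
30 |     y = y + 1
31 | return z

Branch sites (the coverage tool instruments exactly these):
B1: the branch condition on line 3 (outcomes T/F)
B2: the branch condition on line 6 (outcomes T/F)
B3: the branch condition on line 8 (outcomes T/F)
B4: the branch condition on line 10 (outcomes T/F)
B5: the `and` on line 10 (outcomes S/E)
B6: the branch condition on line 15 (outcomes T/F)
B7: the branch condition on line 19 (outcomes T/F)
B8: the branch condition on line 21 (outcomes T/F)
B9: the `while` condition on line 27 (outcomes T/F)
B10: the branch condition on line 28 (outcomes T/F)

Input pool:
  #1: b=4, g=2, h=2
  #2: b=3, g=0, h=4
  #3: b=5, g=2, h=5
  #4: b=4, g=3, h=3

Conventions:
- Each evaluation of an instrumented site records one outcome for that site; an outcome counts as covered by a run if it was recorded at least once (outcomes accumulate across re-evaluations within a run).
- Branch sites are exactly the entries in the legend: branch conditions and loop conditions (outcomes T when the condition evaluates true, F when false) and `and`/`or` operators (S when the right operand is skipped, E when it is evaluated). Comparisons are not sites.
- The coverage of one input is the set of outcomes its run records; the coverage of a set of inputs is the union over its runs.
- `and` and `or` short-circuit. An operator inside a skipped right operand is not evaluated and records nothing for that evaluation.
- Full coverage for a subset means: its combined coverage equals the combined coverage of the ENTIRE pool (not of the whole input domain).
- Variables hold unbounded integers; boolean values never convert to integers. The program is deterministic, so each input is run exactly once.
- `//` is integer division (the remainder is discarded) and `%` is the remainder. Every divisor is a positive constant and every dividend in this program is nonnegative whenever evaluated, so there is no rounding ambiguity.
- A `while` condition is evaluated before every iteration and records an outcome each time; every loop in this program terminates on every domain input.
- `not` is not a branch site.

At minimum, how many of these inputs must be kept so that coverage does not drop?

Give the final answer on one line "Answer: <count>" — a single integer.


input #1, b=4, g=2, h=2: outcomes B1=F, B3=F, B4=F, B5=S, B6=F, B7=T, B8=T, B9=T, B9=F, B10=F
input #2, b=3, g=0, h=4: outcomes B1=T, B2=F, B4=T, B5=E, B6=T, B8=T, B9=T, B9=F, B10=F
input #3, b=5, g=2, h=5: outcomes B1=F, B3=T, B4=F, B5=S, B6=F, B7=T, B8=T, B9=T, B9=F, B10=F
input #4, b=4, g=3, h=3: outcomes B1=F, B3=F, B4=F, B5=S, B6=F, B7=F, B8=T, B9=T, B9=F, B10=F
union over all inputs: B1=T, B1=F, B2=F, B3=T, B3=F, B4=T, B4=F, B5=S, B5=E, B6=T, B6=F, B7=T, B7=F, B8=T, B9=T, B9=F, B10=F (17 outcomes)
every size-1 subset falls short of the 17 outcomes (best: 10/17)
every size-2 subset falls short of the 17 outcomes (best: 15/17)
at size 3, {2, 3, 4} reaches all 17 outcomes; every lexicographically earlier size-3 subset fails
Answer: 3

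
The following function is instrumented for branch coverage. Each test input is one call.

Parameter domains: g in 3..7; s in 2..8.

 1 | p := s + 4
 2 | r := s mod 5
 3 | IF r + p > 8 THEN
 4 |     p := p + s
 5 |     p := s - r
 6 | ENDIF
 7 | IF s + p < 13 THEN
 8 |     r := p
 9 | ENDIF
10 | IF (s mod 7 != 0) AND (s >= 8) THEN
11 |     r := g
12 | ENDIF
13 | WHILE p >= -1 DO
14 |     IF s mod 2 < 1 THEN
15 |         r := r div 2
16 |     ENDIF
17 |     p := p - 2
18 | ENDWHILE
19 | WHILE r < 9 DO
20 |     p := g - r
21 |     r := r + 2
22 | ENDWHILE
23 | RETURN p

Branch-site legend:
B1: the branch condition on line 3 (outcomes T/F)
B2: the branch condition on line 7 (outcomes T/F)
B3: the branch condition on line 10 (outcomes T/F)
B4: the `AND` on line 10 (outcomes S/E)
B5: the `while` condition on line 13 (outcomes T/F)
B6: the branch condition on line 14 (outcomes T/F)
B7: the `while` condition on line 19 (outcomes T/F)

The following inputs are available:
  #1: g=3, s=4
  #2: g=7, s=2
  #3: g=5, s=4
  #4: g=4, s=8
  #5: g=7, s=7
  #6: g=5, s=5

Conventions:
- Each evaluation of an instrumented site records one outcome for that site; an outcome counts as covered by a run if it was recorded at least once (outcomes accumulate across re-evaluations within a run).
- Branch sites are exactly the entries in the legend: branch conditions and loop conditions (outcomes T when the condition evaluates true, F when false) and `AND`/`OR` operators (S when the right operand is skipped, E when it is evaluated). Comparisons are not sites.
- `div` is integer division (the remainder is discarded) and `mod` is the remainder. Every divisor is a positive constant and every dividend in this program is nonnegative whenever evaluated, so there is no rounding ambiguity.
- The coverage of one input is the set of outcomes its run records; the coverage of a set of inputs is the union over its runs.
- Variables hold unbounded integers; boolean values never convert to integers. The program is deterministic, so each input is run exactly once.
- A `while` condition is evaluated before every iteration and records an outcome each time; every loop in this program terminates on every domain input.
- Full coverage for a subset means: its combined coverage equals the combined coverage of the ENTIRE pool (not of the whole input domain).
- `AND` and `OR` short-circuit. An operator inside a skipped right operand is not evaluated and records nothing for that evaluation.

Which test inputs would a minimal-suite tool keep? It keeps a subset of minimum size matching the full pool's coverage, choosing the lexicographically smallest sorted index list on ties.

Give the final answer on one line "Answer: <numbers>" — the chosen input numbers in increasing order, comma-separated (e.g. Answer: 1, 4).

input #1 (g=3, s=4): covers B1=T, B2=T, B3=F, B4=E, B5=T, B5=F, B6=T, B7=T, B7=F
input #2 (g=7, s=2): covers B1=F, B2=T, B3=F, B4=E, B5=T, B5=F, B6=T, B7=T, B7=F
input #3 (g=5, s=4): covers B1=T, B2=T, B3=F, B4=E, B5=T, B5=F, B6=T, B7=T, B7=F
input #4 (g=4, s=8): covers B1=T, B2=F, B3=T, B4=E, B5=T, B5=F, B6=T, B7=T, B7=F
input #5 (g=7, s=7): covers B1=T, B2=T, B3=F, B4=S, B5=T, B5=F, B6=F, B7=T, B7=F
input #6 (g=5, s=5): covers B1=T, B2=T, B3=F, B4=E, B5=T, B5=F, B6=F, B7=T, B7=F
union over all inputs: B1=T, B1=F, B2=T, B2=F, B3=T, B3=F, B4=S, B4=E, B5=T, B5=F, B6=T, B6=F, B7=T, B7=F (14 outcomes)
size 1 is not enough: best union over all size-1 subsets is 9/14
size 2 is not enough: best union over all size-2 subsets is 13/14
inputs {2, 4, 5} (size 3) cover everything; no size-3 subset with a lexicographically smaller index list covers all 14

Answer: 2, 4, 5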